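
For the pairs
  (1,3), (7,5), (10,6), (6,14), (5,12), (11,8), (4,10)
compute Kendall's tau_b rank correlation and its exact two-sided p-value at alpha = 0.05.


Step 1: Enumerate the 21 unordered pairs (i,j) with i<j and classify each by sign(x_j-x_i) * sign(y_j-y_i).
  (1,2):dx=+6,dy=+2->C; (1,3):dx=+9,dy=+3->C; (1,4):dx=+5,dy=+11->C; (1,5):dx=+4,dy=+9->C
  (1,6):dx=+10,dy=+5->C; (1,7):dx=+3,dy=+7->C; (2,3):dx=+3,dy=+1->C; (2,4):dx=-1,dy=+9->D
  (2,5):dx=-2,dy=+7->D; (2,6):dx=+4,dy=+3->C; (2,7):dx=-3,dy=+5->D; (3,4):dx=-4,dy=+8->D
  (3,5):dx=-5,dy=+6->D; (3,6):dx=+1,dy=+2->C; (3,7):dx=-6,dy=+4->D; (4,5):dx=-1,dy=-2->C
  (4,6):dx=+5,dy=-6->D; (4,7):dx=-2,dy=-4->C; (5,6):dx=+6,dy=-4->D; (5,7):dx=-1,dy=-2->C
  (6,7):dx=-7,dy=+2->D
Step 2: C = 12, D = 9, total pairs = 21.
Step 3: tau = (C - D)/(n(n-1)/2) = (12 - 9)/21 = 0.142857.
Step 4: Exact two-sided p-value (enumerate n! = 5040 permutations of y under H0): p = 0.772619.
Step 5: alpha = 0.05. fail to reject H0.

tau_b = 0.1429 (C=12, D=9), p = 0.772619, fail to reject H0.


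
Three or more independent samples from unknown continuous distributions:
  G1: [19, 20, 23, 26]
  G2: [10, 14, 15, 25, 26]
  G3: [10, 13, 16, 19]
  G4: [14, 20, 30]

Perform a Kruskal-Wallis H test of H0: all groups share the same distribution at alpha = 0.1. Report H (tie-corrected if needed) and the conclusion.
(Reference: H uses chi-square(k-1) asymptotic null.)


Step 1: Combine all N = 16 observations and assign midranks.
sorted (value, group, rank): (10,G2,1.5), (10,G3,1.5), (13,G3,3), (14,G2,4.5), (14,G4,4.5), (15,G2,6), (16,G3,7), (19,G1,8.5), (19,G3,8.5), (20,G1,10.5), (20,G4,10.5), (23,G1,12), (25,G2,13), (26,G1,14.5), (26,G2,14.5), (30,G4,16)
Step 2: Sum ranks within each group.
R_1 = 45.5 (n_1 = 4)
R_2 = 39.5 (n_2 = 5)
R_3 = 20 (n_3 = 4)
R_4 = 31 (n_4 = 3)
Step 3: H = 12/(N(N+1)) * sum(R_i^2/n_i) - 3(N+1)
     = 12/(16*17) * (45.5^2/4 + 39.5^2/5 + 20^2/4 + 31^2/3) - 3*17
     = 0.044118 * 1249.95 - 51
     = 4.144669.
Step 4: Ties present; correction factor C = 1 - 30/(16^3 - 16) = 0.992647. Corrected H = 4.144669 / 0.992647 = 4.175370.
Step 5: Under H0, H ~ chi^2(3); p-value = 0.243139.
Step 6: alpha = 0.1. fail to reject H0.

H = 4.1754, df = 3, p = 0.243139, fail to reject H0.


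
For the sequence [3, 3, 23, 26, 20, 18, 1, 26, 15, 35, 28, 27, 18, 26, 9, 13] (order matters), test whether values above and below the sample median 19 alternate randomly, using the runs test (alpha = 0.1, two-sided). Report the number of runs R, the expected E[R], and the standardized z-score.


Step 1: Compute median = 19; label A = above, B = below.
Labels in order: BBAAABBABAAABABB  (n_A = 8, n_B = 8)
Step 2: Count runs R = 9.
Step 3: Under H0 (random ordering), E[R] = 2*n_A*n_B/(n_A+n_B) + 1 = 2*8*8/16 + 1 = 9.0000.
        Var[R] = 2*n_A*n_B*(2*n_A*n_B - n_A - n_B) / ((n_A+n_B)^2 * (n_A+n_B-1)) = 14336/3840 = 3.7333.
        SD[R] = 1.9322.
Step 4: R = E[R], so z = 0 with no continuity correction.
Step 5: Two-sided p-value via normal approximation = 2*(1 - Phi(|z|)) = 1.000000.
Step 6: alpha = 0.1. fail to reject H0.

R = 9, z = 0.0000, p = 1.000000, fail to reject H0.


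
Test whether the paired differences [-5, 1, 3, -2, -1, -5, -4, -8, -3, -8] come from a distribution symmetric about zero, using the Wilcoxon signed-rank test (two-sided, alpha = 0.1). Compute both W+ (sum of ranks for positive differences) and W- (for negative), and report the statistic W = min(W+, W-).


Step 1: Drop any zero differences (none here) and take |d_i|.
|d| = [5, 1, 3, 2, 1, 5, 4, 8, 3, 8]
Step 2: Midrank |d_i| (ties get averaged ranks).
ranks: |5|->7.5, |1|->1.5, |3|->4.5, |2|->3, |1|->1.5, |5|->7.5, |4|->6, |8|->9.5, |3|->4.5, |8|->9.5
Step 3: Attach original signs; sum ranks with positive sign and with negative sign.
W+ = 1.5 + 4.5 = 6
W- = 7.5 + 3 + 1.5 + 7.5 + 6 + 9.5 + 4.5 + 9.5 = 49
(Check: W+ + W- = 55 should equal n(n+1)/2 = 55.)
Step 4: Test statistic W = min(W+, W-) = 6.
Step 5: Ties in |d|, so use the tie-corrected normal approximation.
        E[W] = n(n+1)/4 = 10*11/4 = 27.5.
        Tie groups: |d|=1 (t=2), |d|=3 (t=2), |d|=5 (t=2), |d|=8 (t=2); sum(t^3 - t) = 24.
        Var[W] = n(n+1)(2n+1)/24 - sum(t^3-t)/48 = 2310/24 - 24/48 = 95.75.
        z = (W - E[W]) / sqrt(Var[W]) = (6 - 27.5) / 9.7852 = -2.1972.
        Two-sided p = 2*Phi(z) = 0.028006.
Step 6: alpha = 0.1. reject H0.

W+ = 6, W- = 49, W = min = 6, p = 0.028006, reject H0.


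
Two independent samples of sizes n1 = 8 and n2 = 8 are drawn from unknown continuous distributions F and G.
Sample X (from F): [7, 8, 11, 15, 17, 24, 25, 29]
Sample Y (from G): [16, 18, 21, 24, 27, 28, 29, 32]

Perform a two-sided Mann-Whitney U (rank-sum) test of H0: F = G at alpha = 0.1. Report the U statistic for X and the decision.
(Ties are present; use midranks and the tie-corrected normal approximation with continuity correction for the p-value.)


Step 1: Combine and sort all 16 observations; assign midranks.
sorted (value, group): (7,X), (8,X), (11,X), (15,X), (16,Y), (17,X), (18,Y), (21,Y), (24,X), (24,Y), (25,X), (27,Y), (28,Y), (29,X), (29,Y), (32,Y)
ranks: 7->1, 8->2, 11->3, 15->4, 16->5, 17->6, 18->7, 21->8, 24->9.5, 24->9.5, 25->11, 27->12, 28->13, 29->14.5, 29->14.5, 32->16
Step 2: Rank sum for X: R1 = 1 + 2 + 3 + 4 + 6 + 9.5 + 11 + 14.5 = 51.
Step 3: U_X = R1 - n1(n1+1)/2 = 51 - 8*9/2 = 51 - 36 = 15.
       U_Y = n1*n2 - U_X = 64 - 15 = 49.
Step 4: Ties are present, so use the tie-corrected normal approximation (with continuity correction) for the p-value.
Step 5: p-value = 0.082670; compare to alpha = 0.1. reject H0.

U_X = 15, p = 0.082670, reject H0 at alpha = 0.1.


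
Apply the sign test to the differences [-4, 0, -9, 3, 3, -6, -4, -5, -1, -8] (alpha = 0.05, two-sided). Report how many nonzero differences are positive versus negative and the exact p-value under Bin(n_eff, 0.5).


Step 1: Discard zero differences. Original n = 10; n_eff = number of nonzero differences = 9.
Nonzero differences (with sign): -4, -9, +3, +3, -6, -4, -5, -1, -8
Step 2: Count signs: positive = 2, negative = 7.
Step 3: Under H0: P(positive) = 0.5, so the number of positives S ~ Bin(9, 0.5).
Step 4: Two-sided exact p-value = sum of Bin(9,0.5) probabilities at or below the observed probability = 0.179688.
Step 5: alpha = 0.05. fail to reject H0.

n_eff = 9, pos = 2, neg = 7, p = 0.179688, fail to reject H0.


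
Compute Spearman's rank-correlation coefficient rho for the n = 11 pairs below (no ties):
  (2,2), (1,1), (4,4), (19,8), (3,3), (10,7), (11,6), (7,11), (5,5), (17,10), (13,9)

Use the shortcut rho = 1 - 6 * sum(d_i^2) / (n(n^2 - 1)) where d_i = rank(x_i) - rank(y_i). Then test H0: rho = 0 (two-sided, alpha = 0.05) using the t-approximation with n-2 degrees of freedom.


Step 1: Rank x and y separately (midranks; no ties here).
rank(x): 2->2, 1->1, 4->4, 19->11, 3->3, 10->7, 11->8, 7->6, 5->5, 17->10, 13->9
rank(y): 2->2, 1->1, 4->4, 8->8, 3->3, 7->7, 6->6, 11->11, 5->5, 10->10, 9->9
Step 2: d_i = R_x(i) - R_y(i); compute d_i^2.
  (2-2)^2=0, (1-1)^2=0, (4-4)^2=0, (11-8)^2=9, (3-3)^2=0, (7-7)^2=0, (8-6)^2=4, (6-11)^2=25, (5-5)^2=0, (10-10)^2=0, (9-9)^2=0
sum(d^2) = 38.
Step 3: rho = 1 - 6*38 / (11*(11^2 - 1)) = 1 - 228/1320 = 0.827273.
Step 4: Under H0, t = rho * sqrt((n-2)/(1-rho^2)) = 4.4176 ~ t(9).
Step 5: Two-sided p-value from the t-distribution with 9 df = 0.001677.
Step 6: alpha = 0.05. reject H0.

rho = 0.8273, p = 0.001677, reject H0 at alpha = 0.05.


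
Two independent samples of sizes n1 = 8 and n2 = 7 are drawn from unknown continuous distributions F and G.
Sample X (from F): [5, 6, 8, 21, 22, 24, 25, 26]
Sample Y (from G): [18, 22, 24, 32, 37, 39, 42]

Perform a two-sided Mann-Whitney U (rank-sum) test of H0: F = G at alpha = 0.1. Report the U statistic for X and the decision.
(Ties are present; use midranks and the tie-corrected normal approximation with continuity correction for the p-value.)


Step 1: Combine and sort all 15 observations; assign midranks.
sorted (value, group): (5,X), (6,X), (8,X), (18,Y), (21,X), (22,X), (22,Y), (24,X), (24,Y), (25,X), (26,X), (32,Y), (37,Y), (39,Y), (42,Y)
ranks: 5->1, 6->2, 8->3, 18->4, 21->5, 22->6.5, 22->6.5, 24->8.5, 24->8.5, 25->10, 26->11, 32->12, 37->13, 39->14, 42->15
Step 2: Rank sum for X: R1 = 1 + 2 + 3 + 5 + 6.5 + 8.5 + 10 + 11 = 47.
Step 3: U_X = R1 - n1(n1+1)/2 = 47 - 8*9/2 = 47 - 36 = 11.
       U_Y = n1*n2 - U_X = 56 - 11 = 45.
Step 4: Ties are present, so use the tie-corrected normal approximation (with continuity correction) for the p-value.
Step 5: p-value = 0.055758; compare to alpha = 0.1. reject H0.

U_X = 11, p = 0.055758, reject H0 at alpha = 0.1.


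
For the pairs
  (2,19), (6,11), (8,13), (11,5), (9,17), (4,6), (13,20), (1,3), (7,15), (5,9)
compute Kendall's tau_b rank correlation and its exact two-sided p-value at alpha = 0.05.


Step 1: Enumerate the 45 unordered pairs (i,j) with i<j and classify each by sign(x_j-x_i) * sign(y_j-y_i).
  (1,2):dx=+4,dy=-8->D; (1,3):dx=+6,dy=-6->D; (1,4):dx=+9,dy=-14->D; (1,5):dx=+7,dy=-2->D
  (1,6):dx=+2,dy=-13->D; (1,7):dx=+11,dy=+1->C; (1,8):dx=-1,dy=-16->C; (1,9):dx=+5,dy=-4->D
  (1,10):dx=+3,dy=-10->D; (2,3):dx=+2,dy=+2->C; (2,4):dx=+5,dy=-6->D; (2,5):dx=+3,dy=+6->C
  (2,6):dx=-2,dy=-5->C; (2,7):dx=+7,dy=+9->C; (2,8):dx=-5,dy=-8->C; (2,9):dx=+1,dy=+4->C
  (2,10):dx=-1,dy=-2->C; (3,4):dx=+3,dy=-8->D; (3,5):dx=+1,dy=+4->C; (3,6):dx=-4,dy=-7->C
  (3,7):dx=+5,dy=+7->C; (3,8):dx=-7,dy=-10->C; (3,9):dx=-1,dy=+2->D; (3,10):dx=-3,dy=-4->C
  (4,5):dx=-2,dy=+12->D; (4,6):dx=-7,dy=+1->D; (4,7):dx=+2,dy=+15->C; (4,8):dx=-10,dy=-2->C
  (4,9):dx=-4,dy=+10->D; (4,10):dx=-6,dy=+4->D; (5,6):dx=-5,dy=-11->C; (5,7):dx=+4,dy=+3->C
  (5,8):dx=-8,dy=-14->C; (5,9):dx=-2,dy=-2->C; (5,10):dx=-4,dy=-8->C; (6,7):dx=+9,dy=+14->C
  (6,8):dx=-3,dy=-3->C; (6,9):dx=+3,dy=+9->C; (6,10):dx=+1,dy=+3->C; (7,8):dx=-12,dy=-17->C
  (7,9):dx=-6,dy=-5->C; (7,10):dx=-8,dy=-11->C; (8,9):dx=+6,dy=+12->C; (8,10):dx=+4,dy=+6->C
  (9,10):dx=-2,dy=-6->C
Step 2: C = 31, D = 14, total pairs = 45.
Step 3: tau = (C - D)/(n(n-1)/2) = (31 - 14)/45 = 0.377778.
Step 4: Exact two-sided p-value (enumerate n! = 3628800 permutations of y under H0): p = 0.155742.
Step 5: alpha = 0.05. fail to reject H0.

tau_b = 0.3778 (C=31, D=14), p = 0.155742, fail to reject H0.


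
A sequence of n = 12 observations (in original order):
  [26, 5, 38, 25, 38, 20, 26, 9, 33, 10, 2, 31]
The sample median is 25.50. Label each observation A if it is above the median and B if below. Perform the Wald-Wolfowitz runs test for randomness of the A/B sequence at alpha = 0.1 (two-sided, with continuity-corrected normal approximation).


Step 1: Compute median = 25.50; label A = above, B = below.
Labels in order: ABABABABABBA  (n_A = 6, n_B = 6)
Step 2: Count runs R = 11.
Step 3: Under H0 (random ordering), E[R] = 2*n_A*n_B/(n_A+n_B) + 1 = 2*6*6/12 + 1 = 7.0000.
        Var[R] = 2*n_A*n_B*(2*n_A*n_B - n_A - n_B) / ((n_A+n_B)^2 * (n_A+n_B-1)) = 4320/1584 = 2.7273.
        SD[R] = 1.6514.
Step 4: Continuity-corrected z = (R - 0.5 - E[R]) / SD[R] = (11 - 0.5 - 7.0000) / 1.6514 = 2.1194.
Step 5: Two-sided p-value via normal approximation = 2*(1 - Phi(|z|)) = 0.034060.
Step 6: alpha = 0.1. reject H0.

R = 11, z = 2.1194, p = 0.034060, reject H0.


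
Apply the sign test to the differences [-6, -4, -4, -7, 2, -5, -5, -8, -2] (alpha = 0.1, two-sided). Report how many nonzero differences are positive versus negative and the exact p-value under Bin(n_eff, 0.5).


Step 1: Discard zero differences. Original n = 9; n_eff = number of nonzero differences = 9.
Nonzero differences (with sign): -6, -4, -4, -7, +2, -5, -5, -8, -2
Step 2: Count signs: positive = 1, negative = 8.
Step 3: Under H0: P(positive) = 0.5, so the number of positives S ~ Bin(9, 0.5).
Step 4: Two-sided exact p-value = sum of Bin(9,0.5) probabilities at or below the observed probability = 0.039062.
Step 5: alpha = 0.1. reject H0.

n_eff = 9, pos = 1, neg = 8, p = 0.039062, reject H0.


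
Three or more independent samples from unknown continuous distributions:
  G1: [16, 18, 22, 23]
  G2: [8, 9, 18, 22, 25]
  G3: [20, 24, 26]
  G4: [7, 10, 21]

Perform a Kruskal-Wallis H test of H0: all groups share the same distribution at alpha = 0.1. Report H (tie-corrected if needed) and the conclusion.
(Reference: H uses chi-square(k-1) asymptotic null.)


Step 1: Combine all N = 15 observations and assign midranks.
sorted (value, group, rank): (7,G4,1), (8,G2,2), (9,G2,3), (10,G4,4), (16,G1,5), (18,G1,6.5), (18,G2,6.5), (20,G3,8), (21,G4,9), (22,G1,10.5), (22,G2,10.5), (23,G1,12), (24,G3,13), (25,G2,14), (26,G3,15)
Step 2: Sum ranks within each group.
R_1 = 34 (n_1 = 4)
R_2 = 36 (n_2 = 5)
R_3 = 36 (n_3 = 3)
R_4 = 14 (n_4 = 3)
Step 3: H = 12/(N(N+1)) * sum(R_i^2/n_i) - 3(N+1)
     = 12/(15*16) * (34^2/4 + 36^2/5 + 36^2/3 + 14^2/3) - 3*16
     = 0.050000 * 1045.53 - 48
     = 4.276667.
Step 4: Ties present; correction factor C = 1 - 12/(15^3 - 15) = 0.996429. Corrected H = 4.276667 / 0.996429 = 4.291995.
Step 5: Under H0, H ~ chi^2(3); p-value = 0.231611.
Step 6: alpha = 0.1. fail to reject H0.

H = 4.2920, df = 3, p = 0.231611, fail to reject H0.


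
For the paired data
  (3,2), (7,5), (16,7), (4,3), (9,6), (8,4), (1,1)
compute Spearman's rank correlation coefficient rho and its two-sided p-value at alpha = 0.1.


Step 1: Rank x and y separately (midranks; no ties here).
rank(x): 3->2, 7->4, 16->7, 4->3, 9->6, 8->5, 1->1
rank(y): 2->2, 5->5, 7->7, 3->3, 6->6, 4->4, 1->1
Step 2: d_i = R_x(i) - R_y(i); compute d_i^2.
  (2-2)^2=0, (4-5)^2=1, (7-7)^2=0, (3-3)^2=0, (6-6)^2=0, (5-4)^2=1, (1-1)^2=0
sum(d^2) = 2.
Step 3: rho = 1 - 6*2 / (7*(7^2 - 1)) = 1 - 12/336 = 0.964286.
Step 4: Under H0, t = rho * sqrt((n-2)/(1-rho^2)) = 8.1408 ~ t(5).
Step 5: Two-sided p-value from the t-distribution with 5 df = 0.000454.
Step 6: alpha = 0.1. reject H0.

rho = 0.9643, p = 0.000454, reject H0 at alpha = 0.1.


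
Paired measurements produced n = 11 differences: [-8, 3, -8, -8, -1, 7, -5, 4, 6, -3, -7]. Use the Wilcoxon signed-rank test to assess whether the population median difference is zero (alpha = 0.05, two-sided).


Step 1: Drop any zero differences (none here) and take |d_i|.
|d| = [8, 3, 8, 8, 1, 7, 5, 4, 6, 3, 7]
Step 2: Midrank |d_i| (ties get averaged ranks).
ranks: |8|->10, |3|->2.5, |8|->10, |8|->10, |1|->1, |7|->7.5, |5|->5, |4|->4, |6|->6, |3|->2.5, |7|->7.5
Step 3: Attach original signs; sum ranks with positive sign and with negative sign.
W+ = 2.5 + 7.5 + 4 + 6 = 20
W- = 10 + 10 + 10 + 1 + 5 + 2.5 + 7.5 = 46
(Check: W+ + W- = 66 should equal n(n+1)/2 = 66.)
Step 4: Test statistic W = min(W+, W-) = 20.
Step 5: Ties in |d|, so use the tie-corrected normal approximation.
        E[W] = n(n+1)/4 = 11*12/4 = 33.
        Tie groups: |d|=3 (t=2), |d|=7 (t=2), |d|=8 (t=3); sum(t^3 - t) = 36.
        Var[W] = n(n+1)(2n+1)/24 - sum(t^3-t)/48 = 3036/24 - 36/48 = 125.75.
        z = (W - E[W]) / sqrt(Var[W]) = (20 - 33) / 11.2138 = -1.1593.
        Two-sided p = 2*Phi(z) = 0.246341.
Step 6: alpha = 0.05. fail to reject H0.

W+ = 20, W- = 46, W = min = 20, p = 0.246341, fail to reject H0.


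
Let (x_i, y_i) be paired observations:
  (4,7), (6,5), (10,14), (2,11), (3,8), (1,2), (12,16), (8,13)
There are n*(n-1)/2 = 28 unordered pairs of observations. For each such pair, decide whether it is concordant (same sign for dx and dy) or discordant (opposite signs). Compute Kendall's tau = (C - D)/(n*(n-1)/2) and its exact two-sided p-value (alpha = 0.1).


Step 1: Enumerate the 28 unordered pairs (i,j) with i<j and classify each by sign(x_j-x_i) * sign(y_j-y_i).
  (1,2):dx=+2,dy=-2->D; (1,3):dx=+6,dy=+7->C; (1,4):dx=-2,dy=+4->D; (1,5):dx=-1,dy=+1->D
  (1,6):dx=-3,dy=-5->C; (1,7):dx=+8,dy=+9->C; (1,8):dx=+4,dy=+6->C; (2,3):dx=+4,dy=+9->C
  (2,4):dx=-4,dy=+6->D; (2,5):dx=-3,dy=+3->D; (2,6):dx=-5,dy=-3->C; (2,7):dx=+6,dy=+11->C
  (2,8):dx=+2,dy=+8->C; (3,4):dx=-8,dy=-3->C; (3,5):dx=-7,dy=-6->C; (3,6):dx=-9,dy=-12->C
  (3,7):dx=+2,dy=+2->C; (3,8):dx=-2,dy=-1->C; (4,5):dx=+1,dy=-3->D; (4,6):dx=-1,dy=-9->C
  (4,7):dx=+10,dy=+5->C; (4,8):dx=+6,dy=+2->C; (5,6):dx=-2,dy=-6->C; (5,7):dx=+9,dy=+8->C
  (5,8):dx=+5,dy=+5->C; (6,7):dx=+11,dy=+14->C; (6,8):dx=+7,dy=+11->C; (7,8):dx=-4,dy=-3->C
Step 2: C = 22, D = 6, total pairs = 28.
Step 3: tau = (C - D)/(n(n-1)/2) = (22 - 6)/28 = 0.571429.
Step 4: Exact two-sided p-value (enumerate n! = 40320 permutations of y under H0): p = 0.061012.
Step 5: alpha = 0.1. reject H0.

tau_b = 0.5714 (C=22, D=6), p = 0.061012, reject H0.


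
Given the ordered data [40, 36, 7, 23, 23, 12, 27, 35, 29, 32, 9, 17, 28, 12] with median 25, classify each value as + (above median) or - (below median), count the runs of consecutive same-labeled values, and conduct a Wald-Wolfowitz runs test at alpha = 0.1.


Step 1: Compute median = 25; label A = above, B = below.
Labels in order: AABBBBAAAABBAB  (n_A = 7, n_B = 7)
Step 2: Count runs R = 6.
Step 3: Under H0 (random ordering), E[R] = 2*n_A*n_B/(n_A+n_B) + 1 = 2*7*7/14 + 1 = 8.0000.
        Var[R] = 2*n_A*n_B*(2*n_A*n_B - n_A - n_B) / ((n_A+n_B)^2 * (n_A+n_B-1)) = 8232/2548 = 3.2308.
        SD[R] = 1.7974.
Step 4: Continuity-corrected z = (R + 0.5 - E[R]) / SD[R] = (6 + 0.5 - 8.0000) / 1.7974 = -0.8345.
Step 5: Two-sided p-value via normal approximation = 2*(1 - Phi(|z|)) = 0.403986.
Step 6: alpha = 0.1. fail to reject H0.

R = 6, z = -0.8345, p = 0.403986, fail to reject H0.


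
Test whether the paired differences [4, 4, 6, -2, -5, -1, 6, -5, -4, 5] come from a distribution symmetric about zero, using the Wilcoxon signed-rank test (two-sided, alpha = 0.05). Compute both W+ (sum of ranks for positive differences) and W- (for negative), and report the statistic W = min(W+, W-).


Step 1: Drop any zero differences (none here) and take |d_i|.
|d| = [4, 4, 6, 2, 5, 1, 6, 5, 4, 5]
Step 2: Midrank |d_i| (ties get averaged ranks).
ranks: |4|->4, |4|->4, |6|->9.5, |2|->2, |5|->7, |1|->1, |6|->9.5, |5|->7, |4|->4, |5|->7
Step 3: Attach original signs; sum ranks with positive sign and with negative sign.
W+ = 4 + 4 + 9.5 + 9.5 + 7 = 34
W- = 2 + 7 + 1 + 7 + 4 = 21
(Check: W+ + W- = 55 should equal n(n+1)/2 = 55.)
Step 4: Test statistic W = min(W+, W-) = 21.
Step 5: Ties in |d|, so use the tie-corrected normal approximation.
        E[W] = n(n+1)/4 = 10*11/4 = 27.5.
        Tie groups: |d|=4 (t=3), |d|=5 (t=3), |d|=6 (t=2); sum(t^3 - t) = 54.
        Var[W] = n(n+1)(2n+1)/24 - sum(t^3-t)/48 = 2310/24 - 54/48 = 95.125.
        z = (W - E[W]) / sqrt(Var[W]) = (21 - 27.5) / 9.7532 = -0.6664.
        Two-sided p = 2*Phi(z) = 0.505125.
Step 6: alpha = 0.05. fail to reject H0.

W+ = 34, W- = 21, W = min = 21, p = 0.505125, fail to reject H0.


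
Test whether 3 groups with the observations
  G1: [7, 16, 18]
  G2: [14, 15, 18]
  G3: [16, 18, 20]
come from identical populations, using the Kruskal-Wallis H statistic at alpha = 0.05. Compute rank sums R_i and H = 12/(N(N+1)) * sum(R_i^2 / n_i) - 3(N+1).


Step 1: Combine all N = 9 observations and assign midranks.
sorted (value, group, rank): (7,G1,1), (14,G2,2), (15,G2,3), (16,G1,4.5), (16,G3,4.5), (18,G1,7), (18,G2,7), (18,G3,7), (20,G3,9)
Step 2: Sum ranks within each group.
R_1 = 12.5 (n_1 = 3)
R_2 = 12 (n_2 = 3)
R_3 = 20.5 (n_3 = 3)
Step 3: H = 12/(N(N+1)) * sum(R_i^2/n_i) - 3(N+1)
     = 12/(9*10) * (12.5^2/3 + 12^2/3 + 20.5^2/3) - 3*10
     = 0.133333 * 240.167 - 30
     = 2.022222.
Step 4: Ties present; correction factor C = 1 - 30/(9^3 - 9) = 0.958333. Corrected H = 2.022222 / 0.958333 = 2.110145.
Step 5: Under H0, H ~ chi^2(2); p-value = 0.348167.
Step 6: alpha = 0.05. fail to reject H0.

H = 2.1101, df = 2, p = 0.348167, fail to reject H0.


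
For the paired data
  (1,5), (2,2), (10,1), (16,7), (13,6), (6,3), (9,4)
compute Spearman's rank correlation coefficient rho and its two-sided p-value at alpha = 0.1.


Step 1: Rank x and y separately (midranks; no ties here).
rank(x): 1->1, 2->2, 10->5, 16->7, 13->6, 6->3, 9->4
rank(y): 5->5, 2->2, 1->1, 7->7, 6->6, 3->3, 4->4
Step 2: d_i = R_x(i) - R_y(i); compute d_i^2.
  (1-5)^2=16, (2-2)^2=0, (5-1)^2=16, (7-7)^2=0, (6-6)^2=0, (3-3)^2=0, (4-4)^2=0
sum(d^2) = 32.
Step 3: rho = 1 - 6*32 / (7*(7^2 - 1)) = 1 - 192/336 = 0.428571.
Step 4: Under H0, t = rho * sqrt((n-2)/(1-rho^2)) = 1.0607 ~ t(5).
Step 5: Two-sided p-value from the t-distribution with 5 df = 0.337368.
Step 6: alpha = 0.1. fail to reject H0.

rho = 0.4286, p = 0.337368, fail to reject H0 at alpha = 0.1.


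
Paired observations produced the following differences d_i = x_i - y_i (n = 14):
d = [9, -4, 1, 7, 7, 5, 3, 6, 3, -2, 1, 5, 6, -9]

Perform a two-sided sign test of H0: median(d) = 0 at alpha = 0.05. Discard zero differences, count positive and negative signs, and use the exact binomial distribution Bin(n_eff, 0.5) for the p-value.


Step 1: Discard zero differences. Original n = 14; n_eff = number of nonzero differences = 14.
Nonzero differences (with sign): +9, -4, +1, +7, +7, +5, +3, +6, +3, -2, +1, +5, +6, -9
Step 2: Count signs: positive = 11, negative = 3.
Step 3: Under H0: P(positive) = 0.5, so the number of positives S ~ Bin(14, 0.5).
Step 4: Two-sided exact p-value = sum of Bin(14,0.5) probabilities at or below the observed probability = 0.057373.
Step 5: alpha = 0.05. fail to reject H0.

n_eff = 14, pos = 11, neg = 3, p = 0.057373, fail to reject H0.


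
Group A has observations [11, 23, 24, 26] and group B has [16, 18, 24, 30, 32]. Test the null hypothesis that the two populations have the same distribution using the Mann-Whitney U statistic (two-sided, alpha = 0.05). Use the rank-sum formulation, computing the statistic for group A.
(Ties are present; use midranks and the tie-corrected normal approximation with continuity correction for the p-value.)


Step 1: Combine and sort all 9 observations; assign midranks.
sorted (value, group): (11,X), (16,Y), (18,Y), (23,X), (24,X), (24,Y), (26,X), (30,Y), (32,Y)
ranks: 11->1, 16->2, 18->3, 23->4, 24->5.5, 24->5.5, 26->7, 30->8, 32->9
Step 2: Rank sum for X: R1 = 1 + 4 + 5.5 + 7 = 17.5.
Step 3: U_X = R1 - n1(n1+1)/2 = 17.5 - 4*5/2 = 17.5 - 10 = 7.5.
       U_Y = n1*n2 - U_X = 20 - 7.5 = 12.5.
Step 4: Ties are present, so use the tie-corrected normal approximation (with continuity correction) for the p-value.
Step 5: p-value = 0.622753; compare to alpha = 0.05. fail to reject H0.

U_X = 7.5, p = 0.622753, fail to reject H0 at alpha = 0.05.


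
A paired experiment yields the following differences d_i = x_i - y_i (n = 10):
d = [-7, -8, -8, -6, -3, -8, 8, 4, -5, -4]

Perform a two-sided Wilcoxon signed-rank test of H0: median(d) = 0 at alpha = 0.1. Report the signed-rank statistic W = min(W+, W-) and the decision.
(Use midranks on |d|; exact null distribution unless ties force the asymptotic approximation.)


Step 1: Drop any zero differences (none here) and take |d_i|.
|d| = [7, 8, 8, 6, 3, 8, 8, 4, 5, 4]
Step 2: Midrank |d_i| (ties get averaged ranks).
ranks: |7|->6, |8|->8.5, |8|->8.5, |6|->5, |3|->1, |8|->8.5, |8|->8.5, |4|->2.5, |5|->4, |4|->2.5
Step 3: Attach original signs; sum ranks with positive sign and with negative sign.
W+ = 8.5 + 2.5 = 11
W- = 6 + 8.5 + 8.5 + 5 + 1 + 8.5 + 4 + 2.5 = 44
(Check: W+ + W- = 55 should equal n(n+1)/2 = 55.)
Step 4: Test statistic W = min(W+, W-) = 11.
Step 5: Ties in |d|, so use the tie-corrected normal approximation.
        E[W] = n(n+1)/4 = 10*11/4 = 27.5.
        Tie groups: |d|=4 (t=2), |d|=8 (t=4); sum(t^3 - t) = 66.
        Var[W] = n(n+1)(2n+1)/24 - sum(t^3-t)/48 = 2310/24 - 66/48 = 94.875.
        z = (W - E[W]) / sqrt(Var[W]) = (11 - 27.5) / 9.7404 = -1.6940.
        Two-sided p = 2*Phi(z) = 0.090269.
Step 6: alpha = 0.1. reject H0.

W+ = 11, W- = 44, W = min = 11, p = 0.090269, reject H0.


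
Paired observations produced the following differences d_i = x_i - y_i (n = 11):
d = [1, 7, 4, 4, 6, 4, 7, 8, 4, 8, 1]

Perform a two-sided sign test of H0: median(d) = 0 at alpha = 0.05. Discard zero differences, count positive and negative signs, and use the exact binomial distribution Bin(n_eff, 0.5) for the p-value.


Step 1: Discard zero differences. Original n = 11; n_eff = number of nonzero differences = 11.
Nonzero differences (with sign): +1, +7, +4, +4, +6, +4, +7, +8, +4, +8, +1
Step 2: Count signs: positive = 11, negative = 0.
Step 3: Under H0: P(positive) = 0.5, so the number of positives S ~ Bin(11, 0.5).
Step 4: Two-sided exact p-value = sum of Bin(11,0.5) probabilities at or below the observed probability = 0.000977.
Step 5: alpha = 0.05. reject H0.

n_eff = 11, pos = 11, neg = 0, p = 0.000977, reject H0.


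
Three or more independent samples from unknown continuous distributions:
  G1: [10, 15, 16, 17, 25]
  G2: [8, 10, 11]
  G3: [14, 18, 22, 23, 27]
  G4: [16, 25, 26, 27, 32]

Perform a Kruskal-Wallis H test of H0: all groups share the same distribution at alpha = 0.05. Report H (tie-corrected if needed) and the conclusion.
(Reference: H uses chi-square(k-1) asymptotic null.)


Step 1: Combine all N = 18 observations and assign midranks.
sorted (value, group, rank): (8,G2,1), (10,G1,2.5), (10,G2,2.5), (11,G2,4), (14,G3,5), (15,G1,6), (16,G1,7.5), (16,G4,7.5), (17,G1,9), (18,G3,10), (22,G3,11), (23,G3,12), (25,G1,13.5), (25,G4,13.5), (26,G4,15), (27,G3,16.5), (27,G4,16.5), (32,G4,18)
Step 2: Sum ranks within each group.
R_1 = 38.5 (n_1 = 5)
R_2 = 7.5 (n_2 = 3)
R_3 = 54.5 (n_3 = 5)
R_4 = 70.5 (n_4 = 5)
Step 3: H = 12/(N(N+1)) * sum(R_i^2/n_i) - 3(N+1)
     = 12/(18*19) * (38.5^2/5 + 7.5^2/3 + 54.5^2/5 + 70.5^2/5) - 3*19
     = 0.035088 * 1903.3 - 57
     = 9.782456.
Step 4: Ties present; correction factor C = 1 - 24/(18^3 - 18) = 0.995872. Corrected H = 9.782456 / 0.995872 = 9.823005.
Step 5: Under H0, H ~ chi^2(3); p-value = 0.020132.
Step 6: alpha = 0.05. reject H0.

H = 9.8230, df = 3, p = 0.020132, reject H0.


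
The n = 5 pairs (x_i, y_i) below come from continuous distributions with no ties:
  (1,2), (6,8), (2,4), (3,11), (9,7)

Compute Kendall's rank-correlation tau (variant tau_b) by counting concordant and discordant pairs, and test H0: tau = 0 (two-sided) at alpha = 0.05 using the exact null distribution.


Step 1: Enumerate the 10 unordered pairs (i,j) with i<j and classify each by sign(x_j-x_i) * sign(y_j-y_i).
  (1,2):dx=+5,dy=+6->C; (1,3):dx=+1,dy=+2->C; (1,4):dx=+2,dy=+9->C; (1,5):dx=+8,dy=+5->C
  (2,3):dx=-4,dy=-4->C; (2,4):dx=-3,dy=+3->D; (2,5):dx=+3,dy=-1->D; (3,4):dx=+1,dy=+7->C
  (3,5):dx=+7,dy=+3->C; (4,5):dx=+6,dy=-4->D
Step 2: C = 7, D = 3, total pairs = 10.
Step 3: tau = (C - D)/(n(n-1)/2) = (7 - 3)/10 = 0.400000.
Step 4: Exact two-sided p-value (enumerate n! = 120 permutations of y under H0): p = 0.483333.
Step 5: alpha = 0.05. fail to reject H0.

tau_b = 0.4000 (C=7, D=3), p = 0.483333, fail to reject H0.


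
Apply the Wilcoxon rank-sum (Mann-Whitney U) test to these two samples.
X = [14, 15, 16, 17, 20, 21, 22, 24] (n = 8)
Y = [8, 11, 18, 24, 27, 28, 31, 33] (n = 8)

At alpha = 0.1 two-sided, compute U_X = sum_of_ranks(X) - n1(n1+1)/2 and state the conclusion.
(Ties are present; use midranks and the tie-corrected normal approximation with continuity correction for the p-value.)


Step 1: Combine and sort all 16 observations; assign midranks.
sorted (value, group): (8,Y), (11,Y), (14,X), (15,X), (16,X), (17,X), (18,Y), (20,X), (21,X), (22,X), (24,X), (24,Y), (27,Y), (28,Y), (31,Y), (33,Y)
ranks: 8->1, 11->2, 14->3, 15->4, 16->5, 17->6, 18->7, 20->8, 21->9, 22->10, 24->11.5, 24->11.5, 27->13, 28->14, 31->15, 33->16
Step 2: Rank sum for X: R1 = 3 + 4 + 5 + 6 + 8 + 9 + 10 + 11.5 = 56.5.
Step 3: U_X = R1 - n1(n1+1)/2 = 56.5 - 8*9/2 = 56.5 - 36 = 20.5.
       U_Y = n1*n2 - U_X = 64 - 20.5 = 43.5.
Step 4: Ties are present, so use the tie-corrected normal approximation (with continuity correction) for the p-value.
Step 5: p-value = 0.247648; compare to alpha = 0.1. fail to reject H0.

U_X = 20.5, p = 0.247648, fail to reject H0 at alpha = 0.1.


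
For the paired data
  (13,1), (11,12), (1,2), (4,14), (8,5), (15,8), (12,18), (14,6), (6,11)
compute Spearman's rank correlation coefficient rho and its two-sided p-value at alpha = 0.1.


Step 1: Rank x and y separately (midranks; no ties here).
rank(x): 13->7, 11->5, 1->1, 4->2, 8->4, 15->9, 12->6, 14->8, 6->3
rank(y): 1->1, 12->7, 2->2, 14->8, 5->3, 8->5, 18->9, 6->4, 11->6
Step 2: d_i = R_x(i) - R_y(i); compute d_i^2.
  (7-1)^2=36, (5-7)^2=4, (1-2)^2=1, (2-8)^2=36, (4-3)^2=1, (9-5)^2=16, (6-9)^2=9, (8-4)^2=16, (3-6)^2=9
sum(d^2) = 128.
Step 3: rho = 1 - 6*128 / (9*(9^2 - 1)) = 1 - 768/720 = -0.066667.
Step 4: Under H0, t = rho * sqrt((n-2)/(1-rho^2)) = -0.1768 ~ t(7).
Step 5: Two-sided p-value from the t-distribution with 7 df = 0.864690.
Step 6: alpha = 0.1. fail to reject H0.

rho = -0.0667, p = 0.864690, fail to reject H0 at alpha = 0.1.


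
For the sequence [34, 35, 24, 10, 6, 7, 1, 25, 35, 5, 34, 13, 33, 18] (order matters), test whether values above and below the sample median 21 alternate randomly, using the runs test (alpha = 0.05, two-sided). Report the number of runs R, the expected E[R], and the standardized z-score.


Step 1: Compute median = 21; label A = above, B = below.
Labels in order: AAABBBBAABABAB  (n_A = 7, n_B = 7)
Step 2: Count runs R = 8.
Step 3: Under H0 (random ordering), E[R] = 2*n_A*n_B/(n_A+n_B) + 1 = 2*7*7/14 + 1 = 8.0000.
        Var[R] = 2*n_A*n_B*(2*n_A*n_B - n_A - n_B) / ((n_A+n_B)^2 * (n_A+n_B-1)) = 8232/2548 = 3.2308.
        SD[R] = 1.7974.
Step 4: R = E[R], so z = 0 with no continuity correction.
Step 5: Two-sided p-value via normal approximation = 2*(1 - Phi(|z|)) = 1.000000.
Step 6: alpha = 0.05. fail to reject H0.

R = 8, z = 0.0000, p = 1.000000, fail to reject H0.


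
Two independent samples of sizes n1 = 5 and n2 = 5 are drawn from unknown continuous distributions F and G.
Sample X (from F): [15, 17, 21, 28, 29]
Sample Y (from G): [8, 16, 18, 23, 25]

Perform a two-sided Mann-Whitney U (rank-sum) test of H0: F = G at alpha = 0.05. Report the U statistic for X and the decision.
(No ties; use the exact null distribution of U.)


Step 1: Combine and sort all 10 observations; assign midranks.
sorted (value, group): (8,Y), (15,X), (16,Y), (17,X), (18,Y), (21,X), (23,Y), (25,Y), (28,X), (29,X)
ranks: 8->1, 15->2, 16->3, 17->4, 18->5, 21->6, 23->7, 25->8, 28->9, 29->10
Step 2: Rank sum for X: R1 = 2 + 4 + 6 + 9 + 10 = 31.
Step 3: U_X = R1 - n1(n1+1)/2 = 31 - 5*6/2 = 31 - 15 = 16.
       U_Y = n1*n2 - U_X = 25 - 16 = 9.
Step 4: No ties, so the exact null distribution of U (based on enumerating the C(10,5) = 252 equally likely rank assignments) gives the two-sided p-value.
Step 5: p-value = 0.547619; compare to alpha = 0.05. fail to reject H0.

U_X = 16, p = 0.547619, fail to reject H0 at alpha = 0.05.


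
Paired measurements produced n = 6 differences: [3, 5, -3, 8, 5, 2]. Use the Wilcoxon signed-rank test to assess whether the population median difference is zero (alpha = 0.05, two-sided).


Step 1: Drop any zero differences (none here) and take |d_i|.
|d| = [3, 5, 3, 8, 5, 2]
Step 2: Midrank |d_i| (ties get averaged ranks).
ranks: |3|->2.5, |5|->4.5, |3|->2.5, |8|->6, |5|->4.5, |2|->1
Step 3: Attach original signs; sum ranks with positive sign and with negative sign.
W+ = 2.5 + 4.5 + 6 + 4.5 + 1 = 18.5
W- = 2.5 = 2.5
(Check: W+ + W- = 21 should equal n(n+1)/2 = 21.)
Step 4: Test statistic W = min(W+, W-) = 2.5.
Step 5: Ties in |d|, so use the tie-corrected normal approximation.
        E[W] = n(n+1)/4 = 6*7/4 = 10.5.
        Tie groups: |d|=3 (t=2), |d|=5 (t=2); sum(t^3 - t) = 12.
        Var[W] = n(n+1)(2n+1)/24 - sum(t^3-t)/48 = 546/24 - 12/48 = 22.5.
        z = (W - E[W]) / sqrt(Var[W]) = (2.5 - 10.5) / 4.7434 = -1.6865.
        Two-sided p = 2*Phi(z) = 0.091690.
Step 6: alpha = 0.05. fail to reject H0.

W+ = 18.5, W- = 2.5, W = min = 2.5, p = 0.091690, fail to reject H0.


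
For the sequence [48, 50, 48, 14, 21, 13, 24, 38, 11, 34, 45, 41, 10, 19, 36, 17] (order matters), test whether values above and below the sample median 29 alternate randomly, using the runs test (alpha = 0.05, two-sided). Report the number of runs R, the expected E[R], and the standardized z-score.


Step 1: Compute median = 29; label A = above, B = below.
Labels in order: AAABBBBABAAABBAB  (n_A = 8, n_B = 8)
Step 2: Count runs R = 8.
Step 3: Under H0 (random ordering), E[R] = 2*n_A*n_B/(n_A+n_B) + 1 = 2*8*8/16 + 1 = 9.0000.
        Var[R] = 2*n_A*n_B*(2*n_A*n_B - n_A - n_B) / ((n_A+n_B)^2 * (n_A+n_B-1)) = 14336/3840 = 3.7333.
        SD[R] = 1.9322.
Step 4: Continuity-corrected z = (R + 0.5 - E[R]) / SD[R] = (8 + 0.5 - 9.0000) / 1.9322 = -0.2588.
Step 5: Two-sided p-value via normal approximation = 2*(1 - Phi(|z|)) = 0.795809.
Step 6: alpha = 0.05. fail to reject H0.

R = 8, z = -0.2588, p = 0.795809, fail to reject H0.


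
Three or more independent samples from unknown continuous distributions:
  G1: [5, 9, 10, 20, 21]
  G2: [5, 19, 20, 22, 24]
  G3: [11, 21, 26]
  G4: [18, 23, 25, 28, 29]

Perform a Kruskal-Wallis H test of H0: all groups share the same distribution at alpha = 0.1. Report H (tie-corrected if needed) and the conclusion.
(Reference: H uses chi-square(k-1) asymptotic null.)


Step 1: Combine all N = 18 observations and assign midranks.
sorted (value, group, rank): (5,G1,1.5), (5,G2,1.5), (9,G1,3), (10,G1,4), (11,G3,5), (18,G4,6), (19,G2,7), (20,G1,8.5), (20,G2,8.5), (21,G1,10.5), (21,G3,10.5), (22,G2,12), (23,G4,13), (24,G2,14), (25,G4,15), (26,G3,16), (28,G4,17), (29,G4,18)
Step 2: Sum ranks within each group.
R_1 = 27.5 (n_1 = 5)
R_2 = 43 (n_2 = 5)
R_3 = 31.5 (n_3 = 3)
R_4 = 69 (n_4 = 5)
Step 3: H = 12/(N(N+1)) * sum(R_i^2/n_i) - 3(N+1)
     = 12/(18*19) * (27.5^2/5 + 43^2/5 + 31.5^2/3 + 69^2/5) - 3*19
     = 0.035088 * 1804 - 57
     = 6.298246.
Step 4: Ties present; correction factor C = 1 - 18/(18^3 - 18) = 0.996904. Corrected H = 6.298246 / 0.996904 = 6.317805.
Step 5: Under H0, H ~ chi^2(3); p-value = 0.097131.
Step 6: alpha = 0.1. reject H0.

H = 6.3178, df = 3, p = 0.097131, reject H0.


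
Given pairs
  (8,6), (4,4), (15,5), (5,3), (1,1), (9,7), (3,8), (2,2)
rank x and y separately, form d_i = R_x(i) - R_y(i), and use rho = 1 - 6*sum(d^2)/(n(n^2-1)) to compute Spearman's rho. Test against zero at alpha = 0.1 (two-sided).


Step 1: Rank x and y separately (midranks; no ties here).
rank(x): 8->6, 4->4, 15->8, 5->5, 1->1, 9->7, 3->3, 2->2
rank(y): 6->6, 4->4, 5->5, 3->3, 1->1, 7->7, 8->8, 2->2
Step 2: d_i = R_x(i) - R_y(i); compute d_i^2.
  (6-6)^2=0, (4-4)^2=0, (8-5)^2=9, (5-3)^2=4, (1-1)^2=0, (7-7)^2=0, (3-8)^2=25, (2-2)^2=0
sum(d^2) = 38.
Step 3: rho = 1 - 6*38 / (8*(8^2 - 1)) = 1 - 228/504 = 0.547619.
Step 4: Under H0, t = rho * sqrt((n-2)/(1-rho^2)) = 1.6031 ~ t(6).
Step 5: Two-sided p-value from the t-distribution with 6 df = 0.160026.
Step 6: alpha = 0.1. fail to reject H0.

rho = 0.5476, p = 0.160026, fail to reject H0 at alpha = 0.1.


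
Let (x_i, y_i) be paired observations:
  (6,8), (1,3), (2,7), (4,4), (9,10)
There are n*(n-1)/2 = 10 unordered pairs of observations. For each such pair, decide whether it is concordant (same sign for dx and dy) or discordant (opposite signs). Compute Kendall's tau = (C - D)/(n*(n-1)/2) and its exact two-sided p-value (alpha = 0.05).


Step 1: Enumerate the 10 unordered pairs (i,j) with i<j and classify each by sign(x_j-x_i) * sign(y_j-y_i).
  (1,2):dx=-5,dy=-5->C; (1,3):dx=-4,dy=-1->C; (1,4):dx=-2,dy=-4->C; (1,5):dx=+3,dy=+2->C
  (2,3):dx=+1,dy=+4->C; (2,4):dx=+3,dy=+1->C; (2,5):dx=+8,dy=+7->C; (3,4):dx=+2,dy=-3->D
  (3,5):dx=+7,dy=+3->C; (4,5):dx=+5,dy=+6->C
Step 2: C = 9, D = 1, total pairs = 10.
Step 3: tau = (C - D)/(n(n-1)/2) = (9 - 1)/10 = 0.800000.
Step 4: Exact two-sided p-value (enumerate n! = 120 permutations of y under H0): p = 0.083333.
Step 5: alpha = 0.05. fail to reject H0.

tau_b = 0.8000 (C=9, D=1), p = 0.083333, fail to reject H0.


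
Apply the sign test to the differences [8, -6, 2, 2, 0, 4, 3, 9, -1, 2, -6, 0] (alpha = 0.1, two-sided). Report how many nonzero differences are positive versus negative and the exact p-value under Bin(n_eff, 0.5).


Step 1: Discard zero differences. Original n = 12; n_eff = number of nonzero differences = 10.
Nonzero differences (with sign): +8, -6, +2, +2, +4, +3, +9, -1, +2, -6
Step 2: Count signs: positive = 7, negative = 3.
Step 3: Under H0: P(positive) = 0.5, so the number of positives S ~ Bin(10, 0.5).
Step 4: Two-sided exact p-value = sum of Bin(10,0.5) probabilities at or below the observed probability = 0.343750.
Step 5: alpha = 0.1. fail to reject H0.

n_eff = 10, pos = 7, neg = 3, p = 0.343750, fail to reject H0.


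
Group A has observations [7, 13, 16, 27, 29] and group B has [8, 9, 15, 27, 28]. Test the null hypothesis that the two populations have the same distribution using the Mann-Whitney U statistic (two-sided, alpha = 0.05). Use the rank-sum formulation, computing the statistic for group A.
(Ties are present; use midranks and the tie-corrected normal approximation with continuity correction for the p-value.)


Step 1: Combine and sort all 10 observations; assign midranks.
sorted (value, group): (7,X), (8,Y), (9,Y), (13,X), (15,Y), (16,X), (27,X), (27,Y), (28,Y), (29,X)
ranks: 7->1, 8->2, 9->3, 13->4, 15->5, 16->6, 27->7.5, 27->7.5, 28->9, 29->10
Step 2: Rank sum for X: R1 = 1 + 4 + 6 + 7.5 + 10 = 28.5.
Step 3: U_X = R1 - n1(n1+1)/2 = 28.5 - 5*6/2 = 28.5 - 15 = 13.5.
       U_Y = n1*n2 - U_X = 25 - 13.5 = 11.5.
Step 4: Ties are present, so use the tie-corrected normal approximation (with continuity correction) for the p-value.
Step 5: p-value = 0.916563; compare to alpha = 0.05. fail to reject H0.

U_X = 13.5, p = 0.916563, fail to reject H0 at alpha = 0.05.


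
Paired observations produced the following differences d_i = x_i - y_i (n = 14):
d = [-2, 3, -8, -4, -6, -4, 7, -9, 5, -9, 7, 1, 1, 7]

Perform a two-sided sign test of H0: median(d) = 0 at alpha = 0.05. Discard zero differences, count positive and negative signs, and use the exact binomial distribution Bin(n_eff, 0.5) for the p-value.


Step 1: Discard zero differences. Original n = 14; n_eff = number of nonzero differences = 14.
Nonzero differences (with sign): -2, +3, -8, -4, -6, -4, +7, -9, +5, -9, +7, +1, +1, +7
Step 2: Count signs: positive = 7, negative = 7.
Step 3: Under H0: P(positive) = 0.5, so the number of positives S ~ Bin(14, 0.5).
Step 4: Two-sided exact p-value = sum of Bin(14,0.5) probabilities at or below the observed probability = 1.000000.
Step 5: alpha = 0.05. fail to reject H0.

n_eff = 14, pos = 7, neg = 7, p = 1.000000, fail to reject H0.


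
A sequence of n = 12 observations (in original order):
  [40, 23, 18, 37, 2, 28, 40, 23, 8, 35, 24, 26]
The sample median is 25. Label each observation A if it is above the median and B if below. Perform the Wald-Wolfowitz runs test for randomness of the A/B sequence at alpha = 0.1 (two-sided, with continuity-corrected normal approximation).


Step 1: Compute median = 25; label A = above, B = below.
Labels in order: ABBABAABBABA  (n_A = 6, n_B = 6)
Step 2: Count runs R = 9.
Step 3: Under H0 (random ordering), E[R] = 2*n_A*n_B/(n_A+n_B) + 1 = 2*6*6/12 + 1 = 7.0000.
        Var[R] = 2*n_A*n_B*(2*n_A*n_B - n_A - n_B) / ((n_A+n_B)^2 * (n_A+n_B-1)) = 4320/1584 = 2.7273.
        SD[R] = 1.6514.
Step 4: Continuity-corrected z = (R - 0.5 - E[R]) / SD[R] = (9 - 0.5 - 7.0000) / 1.6514 = 0.9083.
Step 5: Two-sided p-value via normal approximation = 2*(1 - Phi(|z|)) = 0.363722.
Step 6: alpha = 0.1. fail to reject H0.

R = 9, z = 0.9083, p = 0.363722, fail to reject H0.


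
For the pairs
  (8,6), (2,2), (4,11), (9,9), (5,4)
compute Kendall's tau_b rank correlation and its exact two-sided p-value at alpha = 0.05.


Step 1: Enumerate the 10 unordered pairs (i,j) with i<j and classify each by sign(x_j-x_i) * sign(y_j-y_i).
  (1,2):dx=-6,dy=-4->C; (1,3):dx=-4,dy=+5->D; (1,4):dx=+1,dy=+3->C; (1,5):dx=-3,dy=-2->C
  (2,3):dx=+2,dy=+9->C; (2,4):dx=+7,dy=+7->C; (2,5):dx=+3,dy=+2->C; (3,4):dx=+5,dy=-2->D
  (3,5):dx=+1,dy=-7->D; (4,5):dx=-4,dy=-5->C
Step 2: C = 7, D = 3, total pairs = 10.
Step 3: tau = (C - D)/(n(n-1)/2) = (7 - 3)/10 = 0.400000.
Step 4: Exact two-sided p-value (enumerate n! = 120 permutations of y under H0): p = 0.483333.
Step 5: alpha = 0.05. fail to reject H0.

tau_b = 0.4000 (C=7, D=3), p = 0.483333, fail to reject H0.


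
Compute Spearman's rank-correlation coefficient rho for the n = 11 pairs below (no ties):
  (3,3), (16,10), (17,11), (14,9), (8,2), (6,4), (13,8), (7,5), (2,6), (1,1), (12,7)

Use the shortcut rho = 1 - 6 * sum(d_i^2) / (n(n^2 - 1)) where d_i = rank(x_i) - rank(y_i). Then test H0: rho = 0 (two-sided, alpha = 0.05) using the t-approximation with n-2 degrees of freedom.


Step 1: Rank x and y separately (midranks; no ties here).
rank(x): 3->3, 16->10, 17->11, 14->9, 8->6, 6->4, 13->8, 7->5, 2->2, 1->1, 12->7
rank(y): 3->3, 10->10, 11->11, 9->9, 2->2, 4->4, 8->8, 5->5, 6->6, 1->1, 7->7
Step 2: d_i = R_x(i) - R_y(i); compute d_i^2.
  (3-3)^2=0, (10-10)^2=0, (11-11)^2=0, (9-9)^2=0, (6-2)^2=16, (4-4)^2=0, (8-8)^2=0, (5-5)^2=0, (2-6)^2=16, (1-1)^2=0, (7-7)^2=0
sum(d^2) = 32.
Step 3: rho = 1 - 6*32 / (11*(11^2 - 1)) = 1 - 192/1320 = 0.854545.
Step 4: Under H0, t = rho * sqrt((n-2)/(1-rho^2)) = 4.9360 ~ t(9).
Step 5: Two-sided p-value from the t-distribution with 9 df = 0.000807.
Step 6: alpha = 0.05. reject H0.

rho = 0.8545, p = 0.000807, reject H0 at alpha = 0.05.
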